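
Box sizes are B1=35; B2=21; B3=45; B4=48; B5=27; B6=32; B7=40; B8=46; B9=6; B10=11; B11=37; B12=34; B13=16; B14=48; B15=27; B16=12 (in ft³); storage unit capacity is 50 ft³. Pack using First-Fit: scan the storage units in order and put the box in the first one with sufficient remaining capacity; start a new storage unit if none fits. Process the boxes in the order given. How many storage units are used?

11

B1 (35 ft³) → storage unit 1 (remaining 15 ft³)
B2 (21 ft³) → storage unit 2 (remaining 29 ft³)
B3 (45 ft³) → storage unit 3 (remaining 5 ft³)
B4 (48 ft³) → storage unit 4 (remaining 2 ft³)
B5 (27 ft³) → storage unit 2 (remaining 2 ft³)
B6 (32 ft³) → storage unit 5 (remaining 18 ft³)
B7 (40 ft³) → storage unit 6 (remaining 10 ft³)
B8 (46 ft³) → storage unit 7 (remaining 4 ft³)
B9 (6 ft³) → storage unit 1 (remaining 9 ft³)
B10 (11 ft³) → storage unit 5 (remaining 7 ft³)
B11 (37 ft³) → storage unit 8 (remaining 13 ft³)
B12 (34 ft³) → storage unit 9 (remaining 16 ft³)
B13 (16 ft³) → storage unit 9 (remaining 0 ft³)
B14 (48 ft³) → storage unit 10 (remaining 2 ft³)
B15 (27 ft³) → storage unit 11 (remaining 23 ft³)
B16 (12 ft³) → storage unit 8 (remaining 1 ft³)
Final storage units: [35,6] [21,27] [45] [48] [32,11] [40] [46] [37,12] [34,16] [48] [27].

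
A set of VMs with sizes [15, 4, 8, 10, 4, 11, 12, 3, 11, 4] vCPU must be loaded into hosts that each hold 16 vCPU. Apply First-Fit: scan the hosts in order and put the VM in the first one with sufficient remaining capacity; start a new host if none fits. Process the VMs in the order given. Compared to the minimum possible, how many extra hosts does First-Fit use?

0

First-Fit: [15] [4,8,4] [10,3] [11,4] [12] [11] → 6 hosts.
Total size 82 vCPU; any packing needs at least ⌈82/16⌉ = 6 hosts.
So 6 is already optimal.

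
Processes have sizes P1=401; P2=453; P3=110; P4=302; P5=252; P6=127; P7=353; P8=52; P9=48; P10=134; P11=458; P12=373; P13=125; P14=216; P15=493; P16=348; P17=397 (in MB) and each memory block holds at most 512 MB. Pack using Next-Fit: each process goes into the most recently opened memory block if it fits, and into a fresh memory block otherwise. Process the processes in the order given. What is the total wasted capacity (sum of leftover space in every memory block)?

1502

Put P1 (401 MB) in memory block 1; 111 MB remain.
Put P2 (453 MB) in memory block 2; 59 MB remain.
Put P3 (110 MB) in memory block 3; 402 MB remain.
Put P4 (302 MB) in memory block 3; 100 MB remain.
Put P5 (252 MB) in memory block 4; 260 MB remain.
Put P6 (127 MB) in memory block 4; 133 MB remain.
Put P7 (353 MB) in memory block 5; 159 MB remain.
Put P8 (52 MB) in memory block 5; 107 MB remain.
Put P9 (48 MB) in memory block 5; 59 MB remain.
Put P10 (134 MB) in memory block 6; 378 MB remain.
Put P11 (458 MB) in memory block 7; 54 MB remain.
Put P12 (373 MB) in memory block 8; 139 MB remain.
Put P13 (125 MB) in memory block 8; 14 MB remain.
Put P14 (216 MB) in memory block 9; 296 MB remain.
Put P15 (493 MB) in memory block 10; 19 MB remain.
Put P16 (348 MB) in memory block 11; 164 MB remain.
Put P17 (397 MB) in memory block 12; 115 MB remain.
12 memory blocks × 512 MB = 6144 MB; used 4642 MB; unused 1502 MB.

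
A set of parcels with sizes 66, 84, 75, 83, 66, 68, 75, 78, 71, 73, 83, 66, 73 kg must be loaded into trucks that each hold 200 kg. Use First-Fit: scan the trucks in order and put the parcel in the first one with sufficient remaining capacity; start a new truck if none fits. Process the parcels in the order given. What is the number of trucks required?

6 trucks

66 kg → truck 1 (remaining 134 kg)
84 kg → truck 1 (remaining 50 kg)
75 kg → truck 2 (remaining 125 kg)
83 kg → truck 2 (remaining 42 kg)
66 kg → truck 3 (remaining 134 kg)
68 kg → truck 3 (remaining 66 kg)
75 kg → truck 4 (remaining 125 kg)
78 kg → truck 4 (remaining 47 kg)
71 kg → truck 5 (remaining 129 kg)
73 kg → truck 5 (remaining 56 kg)
83 kg → truck 6 (remaining 117 kg)
66 kg → truck 3 (remaining 0 kg)
73 kg → truck 6 (remaining 44 kg)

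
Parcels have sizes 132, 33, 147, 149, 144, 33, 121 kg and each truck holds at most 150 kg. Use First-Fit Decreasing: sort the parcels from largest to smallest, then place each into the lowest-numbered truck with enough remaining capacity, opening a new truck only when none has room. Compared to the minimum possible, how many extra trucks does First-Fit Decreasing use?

0

First-Fit Decreasing: [149] [147] [144] [132] [121] [33,33] → 6 trucks.
Total size 759 kg; any packing needs at least ⌈759/150⌉ = 6 trucks.
So 6 is already optimal.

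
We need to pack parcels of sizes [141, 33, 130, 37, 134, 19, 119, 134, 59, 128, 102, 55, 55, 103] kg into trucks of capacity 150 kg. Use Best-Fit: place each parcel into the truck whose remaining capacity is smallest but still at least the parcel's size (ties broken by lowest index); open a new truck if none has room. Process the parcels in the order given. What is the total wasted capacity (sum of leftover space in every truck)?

141 kg → truck 1 (remaining 9 kg)
33 kg → truck 2 (remaining 117 kg)
130 kg → truck 3 (remaining 20 kg)
37 kg → truck 2 (remaining 80 kg)
134 kg → truck 4 (remaining 16 kg)
19 kg → truck 3 (remaining 1 kg)
119 kg → truck 5 (remaining 31 kg)
134 kg → truck 6 (remaining 16 kg)
59 kg → truck 2 (remaining 21 kg)
128 kg → truck 7 (remaining 22 kg)
102 kg → truck 8 (remaining 48 kg)
55 kg → truck 9 (remaining 95 kg)
55 kg → truck 9 (remaining 40 kg)
103 kg → truck 10 (remaining 47 kg)
10 trucks × 150 kg = 1500 kg; used 1249 kg; unused 251 kg.

251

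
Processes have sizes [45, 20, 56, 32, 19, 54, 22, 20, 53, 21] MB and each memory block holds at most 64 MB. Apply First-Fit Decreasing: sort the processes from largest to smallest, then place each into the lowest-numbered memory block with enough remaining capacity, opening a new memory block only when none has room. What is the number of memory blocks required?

Sorted descending: 56, 54, 53, 45, 32, 22, 21, 20, 20, 19.
memory block 1: place 56 MB, 8 MB left
memory block 2: place 54 MB, 10 MB left
memory block 3: place 53 MB, 11 MB left
memory block 4: place 45 MB, 19 MB left
memory block 5: place 32 MB, 32 MB left
memory block 5: place 22 MB, 10 MB left
memory block 6: place 21 MB, 43 MB left
memory block 6: place 20 MB, 23 MB left
memory block 6: place 20 MB, 3 MB left
memory block 4: place 19 MB, 0 MB left
Final memory blocks: [56] [54] [53] [45,19] [32,22] [21,20,20].

6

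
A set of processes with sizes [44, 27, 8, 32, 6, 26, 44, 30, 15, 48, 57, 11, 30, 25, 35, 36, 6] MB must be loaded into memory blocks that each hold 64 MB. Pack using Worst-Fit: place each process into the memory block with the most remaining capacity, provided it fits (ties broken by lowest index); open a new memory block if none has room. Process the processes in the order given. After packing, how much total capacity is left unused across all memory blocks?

160

44 MB → memory block 1 (remaining 20 MB)
27 MB → memory block 2 (remaining 37 MB)
8 MB → memory block 2 (remaining 29 MB)
32 MB → memory block 3 (remaining 32 MB)
6 MB → memory block 3 (remaining 26 MB)
26 MB → memory block 2 (remaining 3 MB)
44 MB → memory block 4 (remaining 20 MB)
30 MB → memory block 5 (remaining 34 MB)
15 MB → memory block 5 (remaining 19 MB)
48 MB → memory block 6 (remaining 16 MB)
57 MB → memory block 7 (remaining 7 MB)
11 MB → memory block 3 (remaining 15 MB)
30 MB → memory block 8 (remaining 34 MB)
25 MB → memory block 8 (remaining 9 MB)
35 MB → memory block 9 (remaining 29 MB)
36 MB → memory block 10 (remaining 28 MB)
6 MB → memory block 9 (remaining 23 MB)
10 memory blocks × 64 MB = 640 MB; used 480 MB; unused 160 MB.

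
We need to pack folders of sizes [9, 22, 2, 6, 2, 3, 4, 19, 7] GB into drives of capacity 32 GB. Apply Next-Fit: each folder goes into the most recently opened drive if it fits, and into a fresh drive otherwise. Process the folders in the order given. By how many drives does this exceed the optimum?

Next-Fit: [9,22] [2,6,2,3,4] [19,7] → 3 drives.
Total size 74 GB; any packing needs at least ⌈74/32⌉ = 3 drives.
So 3 is already optimal.

0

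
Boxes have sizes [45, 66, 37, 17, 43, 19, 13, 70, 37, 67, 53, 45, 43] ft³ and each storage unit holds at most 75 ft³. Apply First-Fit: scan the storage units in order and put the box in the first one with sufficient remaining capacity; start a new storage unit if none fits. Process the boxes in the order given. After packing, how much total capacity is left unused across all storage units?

45 ft³ → storage unit 1 (remaining 30 ft³)
66 ft³ → storage unit 2 (remaining 9 ft³)
37 ft³ → storage unit 3 (remaining 38 ft³)
17 ft³ → storage unit 1 (remaining 13 ft³)
43 ft³ → storage unit 4 (remaining 32 ft³)
19 ft³ → storage unit 3 (remaining 19 ft³)
13 ft³ → storage unit 1 (remaining 0 ft³)
70 ft³ → storage unit 5 (remaining 5 ft³)
37 ft³ → storage unit 6 (remaining 38 ft³)
67 ft³ → storage unit 7 (remaining 8 ft³)
53 ft³ → storage unit 8 (remaining 22 ft³)
45 ft³ → storage unit 9 (remaining 30 ft³)
43 ft³ → storage unit 10 (remaining 32 ft³)
10 storage units × 75 ft³ = 750 ft³; used 555 ft³; unused 195 ft³.

195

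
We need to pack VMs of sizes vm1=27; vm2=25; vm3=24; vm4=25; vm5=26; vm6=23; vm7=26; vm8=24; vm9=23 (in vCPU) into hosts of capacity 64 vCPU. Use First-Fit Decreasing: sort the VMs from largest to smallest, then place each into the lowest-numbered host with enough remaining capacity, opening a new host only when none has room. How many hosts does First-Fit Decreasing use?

5 hosts

Sorted descending: 27, 26, 26, 25, 25, 24, 24, 23, 23.
Put 27 vCPU in host 1; 37 vCPU remain.
Put 26 vCPU in host 1; 11 vCPU remain.
Put 26 vCPU in host 2; 38 vCPU remain.
Put 25 vCPU in host 2; 13 vCPU remain.
Put 25 vCPU in host 3; 39 vCPU remain.
Put 24 vCPU in host 3; 15 vCPU remain.
Put 24 vCPU in host 4; 40 vCPU remain.
Put 23 vCPU in host 4; 17 vCPU remain.
Put 23 vCPU in host 5; 41 vCPU remain.
Final hosts: [27,26] [26,25] [25,24] [24,23] [23].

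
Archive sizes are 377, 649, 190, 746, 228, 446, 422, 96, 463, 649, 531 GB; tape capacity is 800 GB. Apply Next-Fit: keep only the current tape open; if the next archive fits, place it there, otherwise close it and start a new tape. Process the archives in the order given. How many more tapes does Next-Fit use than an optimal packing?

Next-Fit: [377] [649] [190] [746] [228,446] [422,96] [463] [649] [531] → 9 tapes.
7 archives exceed 400 GB (half the capacity), and no two of those can share a tape, so at least 7 tapes are needed.
An optimal packing achieves that bound: [746] [649,96] [649] [531,228] [463,190] [446] [422,377] → 7 tapes.
Excess: 9 − 7 = 2.

2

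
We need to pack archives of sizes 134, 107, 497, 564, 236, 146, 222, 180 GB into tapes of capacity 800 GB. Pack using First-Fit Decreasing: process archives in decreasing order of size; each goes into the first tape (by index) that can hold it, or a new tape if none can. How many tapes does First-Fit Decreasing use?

3 tapes

Sorted descending: 564, 497, 236, 222, 180, 146, 134, 107.
Put 564 GB in tape 1; 236 GB remain.
Put 497 GB in tape 2; 303 GB remain.
Put 236 GB in tape 1; 0 GB remain.
Put 222 GB in tape 2; 81 GB remain.
Put 180 GB in tape 3; 620 GB remain.
Put 146 GB in tape 3; 474 GB remain.
Put 134 GB in tape 3; 340 GB remain.
Put 107 GB in tape 3; 233 GB remain.
Final tapes: [564,236] [497,222] [180,146,134,107].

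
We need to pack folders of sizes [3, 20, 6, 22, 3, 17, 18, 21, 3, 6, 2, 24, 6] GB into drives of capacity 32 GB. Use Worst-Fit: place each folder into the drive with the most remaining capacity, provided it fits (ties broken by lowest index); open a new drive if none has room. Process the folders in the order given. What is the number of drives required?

6

3 GB → drive 1 (remaining 29 GB)
20 GB → drive 1 (remaining 9 GB)
6 GB → drive 1 (remaining 3 GB)
22 GB → drive 2 (remaining 10 GB)
3 GB → drive 2 (remaining 7 GB)
17 GB → drive 3 (remaining 15 GB)
18 GB → drive 4 (remaining 14 GB)
21 GB → drive 5 (remaining 11 GB)
3 GB → drive 3 (remaining 12 GB)
6 GB → drive 4 (remaining 8 GB)
2 GB → drive 3 (remaining 10 GB)
24 GB → drive 6 (remaining 8 GB)
6 GB → drive 5 (remaining 5 GB)
Final drives: [3,20,6] [22,3] [17,3,2] [18,6] [21,6] [24].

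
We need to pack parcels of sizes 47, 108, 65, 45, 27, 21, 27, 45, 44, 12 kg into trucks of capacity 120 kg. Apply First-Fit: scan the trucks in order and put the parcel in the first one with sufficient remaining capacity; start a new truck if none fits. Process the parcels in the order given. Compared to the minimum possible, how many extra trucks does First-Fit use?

First-Fit: [47,65] [108,12] [45,27,21,27] [45,44] → 4 trucks.
Total size 441 kg; any packing needs at least ⌈441/120⌉ = 4 trucks.
So 4 is already optimal.

0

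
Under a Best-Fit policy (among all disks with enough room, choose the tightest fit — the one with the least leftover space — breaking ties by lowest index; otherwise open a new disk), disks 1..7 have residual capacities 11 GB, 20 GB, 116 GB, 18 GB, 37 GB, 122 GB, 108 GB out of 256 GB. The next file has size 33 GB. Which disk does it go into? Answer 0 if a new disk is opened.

5

Disks with room: disk 3 (116 GB), disk 5 (37 GB), disk 6 (122 GB), disk 7 (108 GB).
Tightest fit is disk 5 with 37 GB free.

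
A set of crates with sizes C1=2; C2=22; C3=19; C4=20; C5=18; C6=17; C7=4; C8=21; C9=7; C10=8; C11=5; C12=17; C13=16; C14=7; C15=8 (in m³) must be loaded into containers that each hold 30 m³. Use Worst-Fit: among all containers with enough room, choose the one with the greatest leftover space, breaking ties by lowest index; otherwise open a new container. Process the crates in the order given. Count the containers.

container 1: place C1 (2 m³), 28 m³ left
container 1: place C2 (22 m³), 6 m³ left
container 2: place C3 (19 m³), 11 m³ left
container 3: place C4 (20 m³), 10 m³ left
container 4: place C5 (18 m³), 12 m³ left
container 5: place C6 (17 m³), 13 m³ left
container 5: place C7 (4 m³), 9 m³ left
container 6: place C8 (21 m³), 9 m³ left
container 4: place C9 (7 m³), 5 m³ left
container 2: place C10 (8 m³), 3 m³ left
container 3: place C11 (5 m³), 5 m³ left
container 7: place C12 (17 m³), 13 m³ left
container 8: place C13 (16 m³), 14 m³ left
container 8: place C14 (7 m³), 7 m³ left
container 7: place C15 (8 m³), 5 m³ left

8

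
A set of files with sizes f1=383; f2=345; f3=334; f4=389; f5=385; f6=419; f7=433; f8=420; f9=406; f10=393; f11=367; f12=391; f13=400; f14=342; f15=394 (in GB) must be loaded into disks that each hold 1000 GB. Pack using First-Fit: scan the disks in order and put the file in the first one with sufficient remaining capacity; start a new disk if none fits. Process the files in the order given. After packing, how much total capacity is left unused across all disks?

disk 1: place f1 (383 GB), 617 GB left
disk 1: place f2 (345 GB), 272 GB left
disk 2: place f3 (334 GB), 666 GB left
disk 2: place f4 (389 GB), 277 GB left
disk 3: place f5 (385 GB), 615 GB left
disk 3: place f6 (419 GB), 196 GB left
disk 4: place f7 (433 GB), 567 GB left
disk 4: place f8 (420 GB), 147 GB left
disk 5: place f9 (406 GB), 594 GB left
disk 5: place f10 (393 GB), 201 GB left
disk 6: place f11 (367 GB), 633 GB left
disk 6: place f12 (391 GB), 242 GB left
disk 7: place f13 (400 GB), 600 GB left
disk 7: place f14 (342 GB), 258 GB left
disk 8: place f15 (394 GB), 606 GB left
8 disks × 1000 GB = 8000 GB; used 5801 GB; unused 2199 GB.

2199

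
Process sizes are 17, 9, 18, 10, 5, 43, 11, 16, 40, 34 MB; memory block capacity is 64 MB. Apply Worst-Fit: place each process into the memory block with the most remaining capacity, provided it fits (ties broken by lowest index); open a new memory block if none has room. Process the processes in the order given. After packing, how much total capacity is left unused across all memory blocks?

53

memory block 1: place 17 MB, 47 MB left
memory block 1: place 9 MB, 38 MB left
memory block 1: place 18 MB, 20 MB left
memory block 1: place 10 MB, 10 MB left
memory block 1: place 5 MB, 5 MB left
memory block 2: place 43 MB, 21 MB left
memory block 2: place 11 MB, 10 MB left
memory block 3: place 16 MB, 48 MB left
memory block 3: place 40 MB, 8 MB left
memory block 4: place 34 MB, 30 MB left
4 memory blocks × 64 MB = 256 MB; used 203 MB; unused 53 MB.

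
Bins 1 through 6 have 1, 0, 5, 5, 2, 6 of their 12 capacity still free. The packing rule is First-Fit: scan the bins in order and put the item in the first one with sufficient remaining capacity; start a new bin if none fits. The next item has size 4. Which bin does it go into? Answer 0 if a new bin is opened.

Bins with room: bin 3 (5), bin 4 (5), bin 6 (6).
The first with room is bin 3.

3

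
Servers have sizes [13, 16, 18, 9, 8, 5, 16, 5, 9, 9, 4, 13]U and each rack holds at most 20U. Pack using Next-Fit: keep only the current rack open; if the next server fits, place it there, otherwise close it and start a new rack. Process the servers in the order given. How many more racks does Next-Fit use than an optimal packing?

2

Next-Fit: [13] [16] [18] [9,8] [5] [16] [5,9] [9,4] [13] → 9 racks.
Total size 125U; any packing needs at least ⌈125/20⌉ = 7 racks.
An optimal packing achieves that bound: [18] [16,4] [16] [13,5] [13,5] [9,9] [9,8] → 7 racks.
Excess: 9 − 7 = 2.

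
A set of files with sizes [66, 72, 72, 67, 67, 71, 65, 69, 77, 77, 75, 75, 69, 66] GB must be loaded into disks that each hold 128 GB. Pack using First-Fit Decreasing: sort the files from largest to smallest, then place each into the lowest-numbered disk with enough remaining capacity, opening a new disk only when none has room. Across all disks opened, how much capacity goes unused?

804

Sorted descending: 77, 77, 75, 75, 72, 72, 71, 69, 69, 67, 67, 66, 66, 65.
disk 1: place 77 GB, 51 GB left
disk 2: place 77 GB, 51 GB left
disk 3: place 75 GB, 53 GB left
disk 4: place 75 GB, 53 GB left
disk 5: place 72 GB, 56 GB left
disk 6: place 72 GB, 56 GB left
disk 7: place 71 GB, 57 GB left
disk 8: place 69 GB, 59 GB left
disk 9: place 69 GB, 59 GB left
disk 10: place 67 GB, 61 GB left
disk 11: place 67 GB, 61 GB left
disk 12: place 66 GB, 62 GB left
disk 13: place 66 GB, 62 GB left
disk 14: place 65 GB, 63 GB left
14 disks × 128 GB = 1792 GB; used 988 GB; unused 804 GB.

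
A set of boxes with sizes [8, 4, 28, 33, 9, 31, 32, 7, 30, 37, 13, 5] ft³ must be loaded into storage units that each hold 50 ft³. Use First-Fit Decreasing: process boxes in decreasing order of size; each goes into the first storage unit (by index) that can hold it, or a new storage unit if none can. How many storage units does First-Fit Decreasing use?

6

Sorted descending: 37, 33, 32, 31, 30, 28, 13, 9, 8, 7, 5, 4.
37 ft³ → storage unit 1 (remaining 13 ft³)
33 ft³ → storage unit 2 (remaining 17 ft³)
32 ft³ → storage unit 3 (remaining 18 ft³)
31 ft³ → storage unit 4 (remaining 19 ft³)
30 ft³ → storage unit 5 (remaining 20 ft³)
28 ft³ → storage unit 6 (remaining 22 ft³)
13 ft³ → storage unit 1 (remaining 0 ft³)
9 ft³ → storage unit 2 (remaining 8 ft³)
8 ft³ → storage unit 2 (remaining 0 ft³)
7 ft³ → storage unit 3 (remaining 11 ft³)
5 ft³ → storage unit 3 (remaining 6 ft³)
4 ft³ → storage unit 3 (remaining 2 ft³)
Final storage units: [37,13] [33,9,8] [32,7,5,4] [31] [30] [28].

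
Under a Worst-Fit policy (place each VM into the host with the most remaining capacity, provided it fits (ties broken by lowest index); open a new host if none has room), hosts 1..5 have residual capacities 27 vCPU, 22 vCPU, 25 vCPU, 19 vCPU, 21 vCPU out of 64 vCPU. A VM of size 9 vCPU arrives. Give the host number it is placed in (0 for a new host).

1

Hosts with room: host 1 (27 vCPU), host 2 (22 vCPU), host 3 (25 vCPU), host 4 (19 vCPU), host 5 (21 vCPU).
Most room is host 1 with 27 vCPU free.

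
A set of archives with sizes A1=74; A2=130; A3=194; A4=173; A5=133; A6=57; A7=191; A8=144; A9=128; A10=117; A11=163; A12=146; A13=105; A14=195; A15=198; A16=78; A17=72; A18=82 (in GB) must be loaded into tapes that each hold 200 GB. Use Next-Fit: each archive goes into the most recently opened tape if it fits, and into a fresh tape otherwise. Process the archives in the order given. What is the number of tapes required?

Put A1 (74 GB) in tape 1; 126 GB remain.
Put A2 (130 GB) in tape 2; 70 GB remain.
Put A3 (194 GB) in tape 3; 6 GB remain.
Put A4 (173 GB) in tape 4; 27 GB remain.
Put A5 (133 GB) in tape 5; 67 GB remain.
Put A6 (57 GB) in tape 5; 10 GB remain.
Put A7 (191 GB) in tape 6; 9 GB remain.
Put A8 (144 GB) in tape 7; 56 GB remain.
Put A9 (128 GB) in tape 8; 72 GB remain.
Put A10 (117 GB) in tape 9; 83 GB remain.
Put A11 (163 GB) in tape 10; 37 GB remain.
Put A12 (146 GB) in tape 11; 54 GB remain.
Put A13 (105 GB) in tape 12; 95 GB remain.
Put A14 (195 GB) in tape 13; 5 GB remain.
Put A15 (198 GB) in tape 14; 2 GB remain.
Put A16 (78 GB) in tape 15; 122 GB remain.
Put A17 (72 GB) in tape 15; 50 GB remain.
Put A18 (82 GB) in tape 16; 118 GB remain.

16 tapes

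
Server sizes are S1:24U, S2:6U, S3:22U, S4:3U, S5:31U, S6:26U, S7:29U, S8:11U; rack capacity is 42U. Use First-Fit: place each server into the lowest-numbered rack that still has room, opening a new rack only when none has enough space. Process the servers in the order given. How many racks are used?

5 racks

S1 (24U) → rack 1 (remaining 18U)
S2 (6U) → rack 1 (remaining 12U)
S3 (22U) → rack 2 (remaining 20U)
S4 (3U) → rack 1 (remaining 9U)
S5 (31U) → rack 3 (remaining 11U)
S6 (26U) → rack 4 (remaining 16U)
S7 (29U) → rack 5 (remaining 13U)
S8 (11U) → rack 2 (remaining 9U)
Final racks: [24,6,3] [22,11] [31] [26] [29].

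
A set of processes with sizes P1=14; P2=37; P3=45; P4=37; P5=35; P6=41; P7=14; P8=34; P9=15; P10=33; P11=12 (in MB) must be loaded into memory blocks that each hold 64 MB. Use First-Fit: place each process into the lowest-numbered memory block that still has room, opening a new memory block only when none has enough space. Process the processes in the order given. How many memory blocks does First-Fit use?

7

Put P1 (14 MB) in memory block 1; 50 MB remain.
Put P2 (37 MB) in memory block 1; 13 MB remain.
Put P3 (45 MB) in memory block 2; 19 MB remain.
Put P4 (37 MB) in memory block 3; 27 MB remain.
Put P5 (35 MB) in memory block 4; 29 MB remain.
Put P6 (41 MB) in memory block 5; 23 MB remain.
Put P7 (14 MB) in memory block 2; 5 MB remain.
Put P8 (34 MB) in memory block 6; 30 MB remain.
Put P9 (15 MB) in memory block 3; 12 MB remain.
Put P10 (33 MB) in memory block 7; 31 MB remain.
Put P11 (12 MB) in memory block 1; 1 MB remain.
Final memory blocks: [14,37,12] [45,14] [37,15] [35] [41] [34] [33].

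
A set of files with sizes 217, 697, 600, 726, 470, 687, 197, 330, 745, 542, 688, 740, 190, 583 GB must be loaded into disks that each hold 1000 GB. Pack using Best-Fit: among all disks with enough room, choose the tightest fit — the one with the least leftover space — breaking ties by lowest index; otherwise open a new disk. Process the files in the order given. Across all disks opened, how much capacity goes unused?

217 GB → disk 1 (remaining 783 GB)
697 GB → disk 1 (remaining 86 GB)
600 GB → disk 2 (remaining 400 GB)
726 GB → disk 3 (remaining 274 GB)
470 GB → disk 4 (remaining 530 GB)
687 GB → disk 5 (remaining 313 GB)
197 GB → disk 3 (remaining 77 GB)
330 GB → disk 2 (remaining 70 GB)
745 GB → disk 6 (remaining 255 GB)
542 GB → disk 7 (remaining 458 GB)
688 GB → disk 8 (remaining 312 GB)
740 GB → disk 9 (remaining 260 GB)
190 GB → disk 6 (remaining 65 GB)
583 GB → disk 10 (remaining 417 GB)
10 disks × 1000 GB = 10000 GB; used 7412 GB; unused 2588 GB.

2588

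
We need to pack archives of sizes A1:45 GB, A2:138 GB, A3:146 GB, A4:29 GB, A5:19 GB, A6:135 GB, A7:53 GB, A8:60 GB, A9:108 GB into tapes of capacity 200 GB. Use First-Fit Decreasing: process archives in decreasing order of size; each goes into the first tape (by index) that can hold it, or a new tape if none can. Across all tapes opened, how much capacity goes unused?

67

Sorted descending: 146, 138, 135, 108, 60, 53, 45, 29, 19.
Put 146 GB in tape 1; 54 GB remain.
Put 138 GB in tape 2; 62 GB remain.
Put 135 GB in tape 3; 65 GB remain.
Put 108 GB in tape 4; 92 GB remain.
Put 60 GB in tape 2; 2 GB remain.
Put 53 GB in tape 1; 1 GB remain.
Put 45 GB in tape 3; 20 GB remain.
Put 29 GB in tape 4; 63 GB remain.
Put 19 GB in tape 3; 1 GB remain.
4 tapes × 200 GB = 800 GB; used 733 GB; unused 67 GB.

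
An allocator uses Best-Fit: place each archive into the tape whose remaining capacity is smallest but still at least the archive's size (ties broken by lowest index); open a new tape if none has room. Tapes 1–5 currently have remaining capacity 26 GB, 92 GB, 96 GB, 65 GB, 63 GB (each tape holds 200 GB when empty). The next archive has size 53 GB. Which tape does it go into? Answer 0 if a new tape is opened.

Tapes with room: tape 2 (92 GB), tape 3 (96 GB), tape 4 (65 GB), tape 5 (63 GB).
Tightest fit is tape 5 with 63 GB free.

5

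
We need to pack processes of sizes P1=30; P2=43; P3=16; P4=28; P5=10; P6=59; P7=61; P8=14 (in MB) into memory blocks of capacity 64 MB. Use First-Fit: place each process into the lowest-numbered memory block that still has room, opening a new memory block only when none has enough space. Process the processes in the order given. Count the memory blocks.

5

Put P1 (30 MB) in memory block 1; 34 MB remain.
Put P2 (43 MB) in memory block 2; 21 MB remain.
Put P3 (16 MB) in memory block 1; 18 MB remain.
Put P4 (28 MB) in memory block 3; 36 MB remain.
Put P5 (10 MB) in memory block 1; 8 MB remain.
Put P6 (59 MB) in memory block 4; 5 MB remain.
Put P7 (61 MB) in memory block 5; 3 MB remain.
Put P8 (14 MB) in memory block 2; 7 MB remain.
Final memory blocks: [30,16,10] [43,14] [28] [59] [61].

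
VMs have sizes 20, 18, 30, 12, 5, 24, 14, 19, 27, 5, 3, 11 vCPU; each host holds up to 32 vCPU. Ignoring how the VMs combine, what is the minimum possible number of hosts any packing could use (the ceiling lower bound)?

6 hosts

Total size = 20 + 18 + 30 + 12 + 5 + 24 + 14 + 19 + 27 + 5 + 3 + 11 = 188 vCPU.
⌈188 / 32⌉ = 6.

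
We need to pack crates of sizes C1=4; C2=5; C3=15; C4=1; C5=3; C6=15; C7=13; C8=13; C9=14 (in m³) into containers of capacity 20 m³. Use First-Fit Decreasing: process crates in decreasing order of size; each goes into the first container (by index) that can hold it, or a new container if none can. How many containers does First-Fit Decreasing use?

5

Sorted descending: 15, 15, 14, 13, 13, 5, 4, 3, 1.
Put 15 m³ in container 1; 5 m³ remain.
Put 15 m³ in container 2; 5 m³ remain.
Put 14 m³ in container 3; 6 m³ remain.
Put 13 m³ in container 4; 7 m³ remain.
Put 13 m³ in container 5; 7 m³ remain.
Put 5 m³ in container 1; 0 m³ remain.
Put 4 m³ in container 2; 1 m³ remain.
Put 3 m³ in container 3; 3 m³ remain.
Put 1 m³ in container 2; 0 m³ remain.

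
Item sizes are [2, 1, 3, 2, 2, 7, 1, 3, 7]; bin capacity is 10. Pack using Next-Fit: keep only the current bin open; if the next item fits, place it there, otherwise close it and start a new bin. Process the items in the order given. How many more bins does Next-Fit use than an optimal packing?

Next-Fit: [2,1,3,2,2] [7,1] [3,7] → 3 bins.
Total size 28; any packing needs at least ⌈28/10⌉ = 3 bins.
So 3 is already optimal.

0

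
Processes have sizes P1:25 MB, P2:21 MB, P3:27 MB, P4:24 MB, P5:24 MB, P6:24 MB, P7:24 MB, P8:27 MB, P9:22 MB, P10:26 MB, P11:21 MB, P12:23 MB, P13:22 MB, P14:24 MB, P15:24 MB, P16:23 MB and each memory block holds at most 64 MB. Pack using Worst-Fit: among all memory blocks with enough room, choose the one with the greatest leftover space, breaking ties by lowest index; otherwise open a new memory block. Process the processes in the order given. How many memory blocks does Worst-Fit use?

8 memory blocks

Put P1 (25 MB) in memory block 1; 39 MB remain.
Put P2 (21 MB) in memory block 1; 18 MB remain.
Put P3 (27 MB) in memory block 2; 37 MB remain.
Put P4 (24 MB) in memory block 2; 13 MB remain.
Put P5 (24 MB) in memory block 3; 40 MB remain.
Put P6 (24 MB) in memory block 3; 16 MB remain.
Put P7 (24 MB) in memory block 4; 40 MB remain.
Put P8 (27 MB) in memory block 4; 13 MB remain.
Put P9 (22 MB) in memory block 5; 42 MB remain.
Put P10 (26 MB) in memory block 5; 16 MB remain.
Put P11 (21 MB) in memory block 6; 43 MB remain.
Put P12 (23 MB) in memory block 6; 20 MB remain.
Put P13 (22 MB) in memory block 7; 42 MB remain.
Put P14 (24 MB) in memory block 7; 18 MB remain.
Put P15 (24 MB) in memory block 8; 40 MB remain.
Put P16 (23 MB) in memory block 8; 17 MB remain.
Final memory blocks: [25,21] [27,24] [24,24] [24,27] [22,26] [21,23] [22,24] [24,23].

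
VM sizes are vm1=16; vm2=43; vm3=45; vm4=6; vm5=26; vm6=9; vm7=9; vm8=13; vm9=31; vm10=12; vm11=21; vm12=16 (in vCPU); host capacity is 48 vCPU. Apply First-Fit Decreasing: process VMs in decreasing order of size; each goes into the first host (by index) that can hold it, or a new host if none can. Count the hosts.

Sorted descending: 45, 43, 31, 26, 21, 16, 16, 13, 12, 9, 9, 6.
Put 45 vCPU in host 1; 3 vCPU remain.
Put 43 vCPU in host 2; 5 vCPU remain.
Put 31 vCPU in host 3; 17 vCPU remain.
Put 26 vCPU in host 4; 22 vCPU remain.
Put 21 vCPU in host 4; 1 vCPU remain.
Put 16 vCPU in host 3; 1 vCPU remain.
Put 16 vCPU in host 5; 32 vCPU remain.
Put 13 vCPU in host 5; 19 vCPU remain.
Put 12 vCPU in host 5; 7 vCPU remain.
Put 9 vCPU in host 6; 39 vCPU remain.
Put 9 vCPU in host 6; 30 vCPU remain.
Put 6 vCPU in host 5; 1 vCPU remain.
Final hosts: [45] [43] [31,16] [26,21] [16,13,12,6] [9,9].

6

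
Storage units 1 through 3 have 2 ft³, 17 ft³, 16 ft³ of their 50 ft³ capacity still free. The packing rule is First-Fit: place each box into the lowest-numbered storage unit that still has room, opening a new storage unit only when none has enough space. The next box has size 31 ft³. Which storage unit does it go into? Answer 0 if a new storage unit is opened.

0

No storage unit has ≥ 31 ft³ free, so a new storage unit is opened.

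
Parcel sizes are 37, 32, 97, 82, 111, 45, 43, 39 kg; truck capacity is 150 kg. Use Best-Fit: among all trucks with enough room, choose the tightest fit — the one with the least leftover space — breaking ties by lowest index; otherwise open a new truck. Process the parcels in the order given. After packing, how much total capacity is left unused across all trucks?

114

Put 37 kg in truck 1; 113 kg remain.
Put 32 kg in truck 1; 81 kg remain.
Put 97 kg in truck 2; 53 kg remain.
Put 82 kg in truck 3; 68 kg remain.
Put 111 kg in truck 4; 39 kg remain.
Put 45 kg in truck 2; 8 kg remain.
Put 43 kg in truck 3; 25 kg remain.
Put 39 kg in truck 4; 0 kg remain.
4 trucks × 150 kg = 600 kg; used 486 kg; unused 114 kg.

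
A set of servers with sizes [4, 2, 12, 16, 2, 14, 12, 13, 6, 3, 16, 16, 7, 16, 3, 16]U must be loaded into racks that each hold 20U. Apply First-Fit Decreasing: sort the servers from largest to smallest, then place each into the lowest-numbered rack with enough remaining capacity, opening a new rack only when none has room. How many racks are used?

9 racks

Sorted descending: 16, 16, 16, 16, 16, 14, 13, 12, 12, 7, 6, 4, 3, 3, 2, 2.
16U → rack 1 (remaining 4U)
16U → rack 2 (remaining 4U)
16U → rack 3 (remaining 4U)
16U → rack 4 (remaining 4U)
16U → rack 5 (remaining 4U)
14U → rack 6 (remaining 6U)
13U → rack 7 (remaining 7U)
12U → rack 8 (remaining 8U)
12U → rack 9 (remaining 8U)
7U → rack 7 (remaining 0U)
6U → rack 6 (remaining 0U)
4U → rack 1 (remaining 0U)
3U → rack 2 (remaining 1U)
3U → rack 3 (remaining 1U)
2U → rack 4 (remaining 2U)
2U → rack 4 (remaining 0U)
Final racks: [16,4] [16,3] [16,3] [16,2,2] [16] [14,6] [13,7] [12] [12].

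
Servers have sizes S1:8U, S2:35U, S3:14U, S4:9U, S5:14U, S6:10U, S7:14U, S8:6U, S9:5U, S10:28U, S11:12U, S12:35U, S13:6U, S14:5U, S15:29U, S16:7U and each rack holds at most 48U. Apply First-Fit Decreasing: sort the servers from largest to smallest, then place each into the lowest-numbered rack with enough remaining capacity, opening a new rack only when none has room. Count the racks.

Sorted descending: 35, 35, 29, 28, 14, 14, 14, 12, 10, 9, 8, 7, 6, 6, 5, 5.
Put 35U in rack 1; 13U remain.
Put 35U in rack 2; 13U remain.
Put 29U in rack 3; 19U remain.
Put 28U in rack 4; 20U remain.
Put 14U in rack 3; 5U remain.
Put 14U in rack 4; 6U remain.
Put 14U in rack 5; 34U remain.
Put 12U in rack 1; 1U remain.
Put 10U in rack 2; 3U remain.
Put 9U in rack 5; 25U remain.
Put 8U in rack 5; 17U remain.
Put 7U in rack 5; 10U remain.
Put 6U in rack 4; 0U remain.
Put 6U in rack 5; 4U remain.
Put 5U in rack 3; 0U remain.
Put 5U in rack 6; 43U remain.

6 racks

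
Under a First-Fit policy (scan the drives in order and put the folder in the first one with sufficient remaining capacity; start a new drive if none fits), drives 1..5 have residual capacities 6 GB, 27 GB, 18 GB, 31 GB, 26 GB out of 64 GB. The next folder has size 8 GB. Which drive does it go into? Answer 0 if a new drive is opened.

Drives with room: drive 2 (27 GB), drive 3 (18 GB), drive 4 (31 GB), drive 5 (26 GB).
The first with room is drive 2.

2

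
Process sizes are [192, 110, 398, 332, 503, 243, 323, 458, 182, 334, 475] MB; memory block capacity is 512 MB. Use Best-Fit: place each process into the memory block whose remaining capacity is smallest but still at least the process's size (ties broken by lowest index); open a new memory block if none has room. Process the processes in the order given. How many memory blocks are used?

9 memory blocks

memory block 1: place 192 MB, 320 MB left
memory block 1: place 110 MB, 210 MB left
memory block 2: place 398 MB, 114 MB left
memory block 3: place 332 MB, 180 MB left
memory block 4: place 503 MB, 9 MB left
memory block 5: place 243 MB, 269 MB left
memory block 6: place 323 MB, 189 MB left
memory block 7: place 458 MB, 54 MB left
memory block 6: place 182 MB, 7 MB left
memory block 8: place 334 MB, 178 MB left
memory block 9: place 475 MB, 37 MB left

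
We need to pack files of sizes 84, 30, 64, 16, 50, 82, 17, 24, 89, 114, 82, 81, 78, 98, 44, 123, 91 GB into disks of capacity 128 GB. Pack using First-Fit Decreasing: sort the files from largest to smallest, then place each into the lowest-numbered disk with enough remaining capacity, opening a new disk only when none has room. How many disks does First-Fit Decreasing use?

Sorted descending: 123, 114, 98, 91, 89, 84, 82, 82, 81, 78, 64, 50, 44, 30, 24, 17, 16.
Put 123 GB in disk 1; 5 GB remain.
Put 114 GB in disk 2; 14 GB remain.
Put 98 GB in disk 3; 30 GB remain.
Put 91 GB in disk 4; 37 GB remain.
Put 89 GB in disk 5; 39 GB remain.
Put 84 GB in disk 6; 44 GB remain.
Put 82 GB in disk 7; 46 GB remain.
Put 82 GB in disk 8; 46 GB remain.
Put 81 GB in disk 9; 47 GB remain.
Put 78 GB in disk 10; 50 GB remain.
Put 64 GB in disk 11; 64 GB remain.
Put 50 GB in disk 10; 0 GB remain.
Put 44 GB in disk 6; 0 GB remain.
Put 30 GB in disk 3; 0 GB remain.
Put 24 GB in disk 4; 13 GB remain.
Put 17 GB in disk 5; 22 GB remain.
Put 16 GB in disk 5; 6 GB remain.

11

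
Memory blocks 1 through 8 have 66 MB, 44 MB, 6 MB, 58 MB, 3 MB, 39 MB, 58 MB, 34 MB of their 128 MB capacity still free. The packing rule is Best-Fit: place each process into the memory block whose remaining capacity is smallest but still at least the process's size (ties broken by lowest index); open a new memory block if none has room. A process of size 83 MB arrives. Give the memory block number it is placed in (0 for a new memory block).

0

No memory block has ≥ 83 MB free, so a new memory block is opened.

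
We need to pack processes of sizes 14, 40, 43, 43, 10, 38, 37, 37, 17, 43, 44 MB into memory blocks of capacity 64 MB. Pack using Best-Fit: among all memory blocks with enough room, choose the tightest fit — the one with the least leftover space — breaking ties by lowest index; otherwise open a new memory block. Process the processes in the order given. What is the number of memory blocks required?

8 memory blocks

memory block 1: place 14 MB, 50 MB left
memory block 1: place 40 MB, 10 MB left
memory block 2: place 43 MB, 21 MB left
memory block 3: place 43 MB, 21 MB left
memory block 1: place 10 MB, 0 MB left
memory block 4: place 38 MB, 26 MB left
memory block 5: place 37 MB, 27 MB left
memory block 6: place 37 MB, 27 MB left
memory block 2: place 17 MB, 4 MB left
memory block 7: place 43 MB, 21 MB left
memory block 8: place 44 MB, 20 MB left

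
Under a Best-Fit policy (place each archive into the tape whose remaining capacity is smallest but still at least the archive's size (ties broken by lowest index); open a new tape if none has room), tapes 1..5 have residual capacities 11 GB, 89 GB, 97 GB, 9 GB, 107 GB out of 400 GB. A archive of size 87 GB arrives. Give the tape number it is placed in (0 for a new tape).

Tapes with room: tape 2 (89 GB), tape 3 (97 GB), tape 5 (107 GB).
Tightest fit is tape 2 with 89 GB free.

2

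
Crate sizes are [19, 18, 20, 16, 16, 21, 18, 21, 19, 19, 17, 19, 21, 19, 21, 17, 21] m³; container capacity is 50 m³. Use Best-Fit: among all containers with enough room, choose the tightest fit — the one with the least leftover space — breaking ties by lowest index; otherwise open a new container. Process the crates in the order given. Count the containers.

9 containers

Put 19 m³ in container 1; 31 m³ remain.
Put 18 m³ in container 1; 13 m³ remain.
Put 20 m³ in container 2; 30 m³ remain.
Put 16 m³ in container 2; 14 m³ remain.
Put 16 m³ in container 3; 34 m³ remain.
Put 21 m³ in container 3; 13 m³ remain.
Put 18 m³ in container 4; 32 m³ remain.
Put 21 m³ in container 4; 11 m³ remain.
Put 19 m³ in container 5; 31 m³ remain.
Put 19 m³ in container 5; 12 m³ remain.
Put 17 m³ in container 6; 33 m³ remain.
Put 19 m³ in container 6; 14 m³ remain.
Put 21 m³ in container 7; 29 m³ remain.
Put 19 m³ in container 7; 10 m³ remain.
Put 21 m³ in container 8; 29 m³ remain.
Put 17 m³ in container 8; 12 m³ remain.
Put 21 m³ in container 9; 29 m³ remain.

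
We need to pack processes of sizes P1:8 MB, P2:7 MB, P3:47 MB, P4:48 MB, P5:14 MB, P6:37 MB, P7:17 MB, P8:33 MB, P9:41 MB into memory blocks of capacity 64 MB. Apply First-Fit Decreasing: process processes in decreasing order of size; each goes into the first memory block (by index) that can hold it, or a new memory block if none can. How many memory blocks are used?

Sorted descending: 48, 47, 41, 37, 33, 17, 14, 8, 7.
Put 48 MB in memory block 1; 16 MB remain.
Put 47 MB in memory block 2; 17 MB remain.
Put 41 MB in memory block 3; 23 MB remain.
Put 37 MB in memory block 4; 27 MB remain.
Put 33 MB in memory block 5; 31 MB remain.
Put 17 MB in memory block 2; 0 MB remain.
Put 14 MB in memory block 1; 2 MB remain.
Put 8 MB in memory block 3; 15 MB remain.
Put 7 MB in memory block 3; 8 MB remain.
Final memory blocks: [48,14] [47,17] [41,8,7] [37] [33].

5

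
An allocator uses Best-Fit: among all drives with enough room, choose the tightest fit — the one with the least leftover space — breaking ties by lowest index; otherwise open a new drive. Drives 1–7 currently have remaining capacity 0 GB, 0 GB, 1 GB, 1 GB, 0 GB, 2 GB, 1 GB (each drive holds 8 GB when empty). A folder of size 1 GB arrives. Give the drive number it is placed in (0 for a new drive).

3

Drives with room: drive 3 (1 GB), drive 4 (1 GB), drive 6 (2 GB), drive 7 (1 GB).
Tightest fit is drive 3 with 1 GB free.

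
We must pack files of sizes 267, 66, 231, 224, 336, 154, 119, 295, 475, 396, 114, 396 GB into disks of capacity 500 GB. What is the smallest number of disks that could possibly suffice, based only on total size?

Total size = 267 + 66 + 231 + 224 + 336 + 154 + 119 + 295 + 475 + 396 + 114 + 396 = 3073 GB.
⌈3073 / 500⌉ = 7.

7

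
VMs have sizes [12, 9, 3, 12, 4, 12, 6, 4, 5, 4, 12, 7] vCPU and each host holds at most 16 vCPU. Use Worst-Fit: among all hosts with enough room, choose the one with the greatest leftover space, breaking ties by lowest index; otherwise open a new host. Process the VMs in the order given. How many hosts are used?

7

Put 12 vCPU in host 1; 4 vCPU remain.
Put 9 vCPU in host 2; 7 vCPU remain.
Put 3 vCPU in host 2; 4 vCPU remain.
Put 12 vCPU in host 3; 4 vCPU remain.
Put 4 vCPU in host 1; 0 vCPU remain.
Put 12 vCPU in host 4; 4 vCPU remain.
Put 6 vCPU in host 5; 10 vCPU remain.
Put 4 vCPU in host 5; 6 vCPU remain.
Put 5 vCPU in host 5; 1 vCPU remain.
Put 4 vCPU in host 2; 0 vCPU remain.
Put 12 vCPU in host 6; 4 vCPU remain.
Put 7 vCPU in host 7; 9 vCPU remain.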